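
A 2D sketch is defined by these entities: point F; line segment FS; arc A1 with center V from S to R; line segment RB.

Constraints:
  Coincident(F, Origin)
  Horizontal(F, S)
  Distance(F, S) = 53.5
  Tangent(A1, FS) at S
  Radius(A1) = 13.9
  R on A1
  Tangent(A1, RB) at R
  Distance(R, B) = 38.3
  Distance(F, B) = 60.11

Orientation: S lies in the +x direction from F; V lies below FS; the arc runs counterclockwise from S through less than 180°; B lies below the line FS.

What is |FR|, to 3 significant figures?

41.5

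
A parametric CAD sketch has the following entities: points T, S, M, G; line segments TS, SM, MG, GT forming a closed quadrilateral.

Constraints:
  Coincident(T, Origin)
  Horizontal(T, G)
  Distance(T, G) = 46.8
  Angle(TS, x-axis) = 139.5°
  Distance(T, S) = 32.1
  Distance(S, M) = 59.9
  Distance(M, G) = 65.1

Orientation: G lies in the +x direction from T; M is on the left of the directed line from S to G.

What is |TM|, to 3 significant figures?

63.4

T is at the origin; TG is horizontal with |TG| = 46.8 and G in +x, so G = (46.8, 0). TS runs at 139.5° with |TS| = 32.1, so S = (-24.4, 20.8). M is determined by |SM| = 59.9 and |MG| = 65.1 together: it lies at the intersection of circle(S, 59.9) and circle(G, 65.1). With |SG| = 74.2, the foot of the radical line on SG is 32.7 from S and the perpendicular offset is √(59.9² − 32.7²) = 50.2. Taking the left-of-SG solution: M = (21.1, 59.8).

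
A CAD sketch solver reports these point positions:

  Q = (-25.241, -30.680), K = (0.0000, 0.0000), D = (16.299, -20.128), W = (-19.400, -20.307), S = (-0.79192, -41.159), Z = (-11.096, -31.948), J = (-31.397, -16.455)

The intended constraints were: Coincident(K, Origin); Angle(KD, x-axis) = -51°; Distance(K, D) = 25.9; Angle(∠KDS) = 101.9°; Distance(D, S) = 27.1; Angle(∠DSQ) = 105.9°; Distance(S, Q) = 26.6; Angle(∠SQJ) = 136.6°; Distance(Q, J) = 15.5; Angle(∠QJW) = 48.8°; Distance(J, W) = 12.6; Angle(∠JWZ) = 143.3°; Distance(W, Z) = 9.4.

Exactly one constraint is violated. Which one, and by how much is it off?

Distance(W, Z) = 9.4 — off by 4.90.

K = (0.00, 0.00) ✓; KD at -51.00° ✓; |KD| = 25.90 ✓; ∠KDS = 101.9° ✓; |DS| = 27.10 ✓; ∠DSQ = 105.9° ✓; |SQ| = 26.60 ✓; ∠SQJ = 136.6° ✓; |QJ| = 15.50 ✓; ∠QJW = 48.80° ✓; |JW| = 12.60 ✓; ∠JWZ = 143.3° ✓; |WZ| = 14.30 ✗.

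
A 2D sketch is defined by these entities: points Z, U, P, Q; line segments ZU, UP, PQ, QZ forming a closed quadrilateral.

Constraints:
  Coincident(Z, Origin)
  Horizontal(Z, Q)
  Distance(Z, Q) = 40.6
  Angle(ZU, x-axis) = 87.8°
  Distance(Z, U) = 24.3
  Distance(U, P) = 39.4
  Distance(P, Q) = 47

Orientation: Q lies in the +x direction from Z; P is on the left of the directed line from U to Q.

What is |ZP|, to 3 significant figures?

57.3

Checks: |UP| = 39.40 ✓; |PQ| = 47.00 ✓.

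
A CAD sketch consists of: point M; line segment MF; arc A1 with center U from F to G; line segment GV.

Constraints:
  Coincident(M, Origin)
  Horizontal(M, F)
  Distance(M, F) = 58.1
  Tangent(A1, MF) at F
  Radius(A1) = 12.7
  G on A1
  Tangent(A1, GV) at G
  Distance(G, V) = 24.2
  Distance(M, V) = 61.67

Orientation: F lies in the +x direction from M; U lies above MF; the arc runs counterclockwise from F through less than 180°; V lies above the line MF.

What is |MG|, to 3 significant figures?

70.1

Checks: |UG| = 12.70 ✓; ∠(UG, GV) = 90.00° ✓; |GV| = 24.20 ✓; |MV| = 61.67 ✓.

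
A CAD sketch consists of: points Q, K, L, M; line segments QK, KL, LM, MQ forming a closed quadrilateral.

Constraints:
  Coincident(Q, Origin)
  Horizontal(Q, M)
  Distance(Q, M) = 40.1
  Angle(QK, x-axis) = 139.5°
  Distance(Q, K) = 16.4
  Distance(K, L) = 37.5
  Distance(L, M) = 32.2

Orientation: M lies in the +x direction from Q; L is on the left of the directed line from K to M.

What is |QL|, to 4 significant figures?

34.06

Q is at the origin; Q and M share the same y with |QM| = 40.1 and M in +x, so M = (40.1, 0). QK runs at 139.5° with |QK| = 16.4, so K = (-12.47, 10.65). L is determined by |KL| = 37.5 and |LM| = 32.2 together: it lies at the intersection of circle(K, 37.5) and circle(M, 32.2). With |KM| = 53.64, the foot of the radical line on KM is 30.26 from K and the perpendicular offset is √(37.5² − 30.26²) = 22.15. Taking the left-of-KM solution: L = (21.59, 26.35).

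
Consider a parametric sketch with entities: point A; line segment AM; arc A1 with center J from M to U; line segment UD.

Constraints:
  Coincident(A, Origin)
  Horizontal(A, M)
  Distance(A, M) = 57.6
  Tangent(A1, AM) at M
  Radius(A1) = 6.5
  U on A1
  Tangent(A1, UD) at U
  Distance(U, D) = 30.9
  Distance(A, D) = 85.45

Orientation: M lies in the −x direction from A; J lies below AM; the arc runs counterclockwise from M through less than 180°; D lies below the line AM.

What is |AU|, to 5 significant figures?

62.969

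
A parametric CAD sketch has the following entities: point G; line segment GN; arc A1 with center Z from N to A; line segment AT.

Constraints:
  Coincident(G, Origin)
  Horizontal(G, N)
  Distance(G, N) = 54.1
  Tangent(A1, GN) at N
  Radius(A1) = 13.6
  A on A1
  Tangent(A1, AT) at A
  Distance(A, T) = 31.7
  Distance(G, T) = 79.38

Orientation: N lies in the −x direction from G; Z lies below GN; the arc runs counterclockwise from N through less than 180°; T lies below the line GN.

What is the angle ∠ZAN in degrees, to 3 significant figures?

42.0°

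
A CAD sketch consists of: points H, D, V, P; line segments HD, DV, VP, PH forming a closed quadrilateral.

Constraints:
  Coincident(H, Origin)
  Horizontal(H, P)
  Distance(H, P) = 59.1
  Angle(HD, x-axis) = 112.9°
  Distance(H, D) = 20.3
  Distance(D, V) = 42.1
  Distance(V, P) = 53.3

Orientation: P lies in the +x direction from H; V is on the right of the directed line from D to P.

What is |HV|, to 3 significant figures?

21.8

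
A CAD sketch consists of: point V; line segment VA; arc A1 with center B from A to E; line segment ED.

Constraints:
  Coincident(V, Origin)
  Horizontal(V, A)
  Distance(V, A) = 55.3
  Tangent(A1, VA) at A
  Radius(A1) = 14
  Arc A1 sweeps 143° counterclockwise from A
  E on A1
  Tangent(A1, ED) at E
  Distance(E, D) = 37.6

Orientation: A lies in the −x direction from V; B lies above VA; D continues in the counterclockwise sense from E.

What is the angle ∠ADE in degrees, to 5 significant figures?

28.683°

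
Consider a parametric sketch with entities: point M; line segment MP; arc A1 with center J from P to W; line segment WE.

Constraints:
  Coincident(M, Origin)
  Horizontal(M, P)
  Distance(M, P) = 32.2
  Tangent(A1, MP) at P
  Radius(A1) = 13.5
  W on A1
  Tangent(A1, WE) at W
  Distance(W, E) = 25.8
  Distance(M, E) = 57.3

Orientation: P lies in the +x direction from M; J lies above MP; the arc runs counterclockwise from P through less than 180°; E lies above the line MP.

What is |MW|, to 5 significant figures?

48.292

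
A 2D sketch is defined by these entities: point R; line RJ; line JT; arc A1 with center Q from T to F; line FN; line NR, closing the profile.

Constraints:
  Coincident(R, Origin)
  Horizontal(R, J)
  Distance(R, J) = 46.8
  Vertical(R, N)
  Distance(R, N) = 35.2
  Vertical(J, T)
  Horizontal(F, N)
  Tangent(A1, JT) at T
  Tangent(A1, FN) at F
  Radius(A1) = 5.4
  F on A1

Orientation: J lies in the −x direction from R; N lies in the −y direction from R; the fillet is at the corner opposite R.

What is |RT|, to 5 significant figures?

55.482

R is at the origin; R and J share the same y with |RJ| = 46.8 and J on the −x side, so J = (-46.800, 0.0000). RN is vertical with |RN| = 35.2 and N on the −y side, so N = (0.0000, -35.200). The virtual corner opposite R is at (-46.800, -35.200). The tangent condition forces QT to be normal to JT and A1 meets FN tangentially, so QF is at right angles to FN, with radius 5.4, so the center Q sits 5.4 in from both sides at Q = (-41.400, -29.800). That places the tangent points at T = (-46.800, -29.800) on JT and F = (-41.400, -35.200) on FN. Then |RT| = |T − R| = 55.482.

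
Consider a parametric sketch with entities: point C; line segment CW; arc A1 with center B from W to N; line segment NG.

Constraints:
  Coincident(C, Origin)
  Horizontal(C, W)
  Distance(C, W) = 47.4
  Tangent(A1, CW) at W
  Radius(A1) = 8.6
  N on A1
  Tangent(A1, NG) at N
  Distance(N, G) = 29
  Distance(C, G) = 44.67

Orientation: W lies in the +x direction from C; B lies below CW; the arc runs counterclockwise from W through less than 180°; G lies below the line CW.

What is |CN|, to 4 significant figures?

39.69

Checks: |BN| = 8.600 ✓; ∠(BN, NG) = 90.00° ✓; |NG| = 29.00 ✓; |CG| = 44.67 ✓.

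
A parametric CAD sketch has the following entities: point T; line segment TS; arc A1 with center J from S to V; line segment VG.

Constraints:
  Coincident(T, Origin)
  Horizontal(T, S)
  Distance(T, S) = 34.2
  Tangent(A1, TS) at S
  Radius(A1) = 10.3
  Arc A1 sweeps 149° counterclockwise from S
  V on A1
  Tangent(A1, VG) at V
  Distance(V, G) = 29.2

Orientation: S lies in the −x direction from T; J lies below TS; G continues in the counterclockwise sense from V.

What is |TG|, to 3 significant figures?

37.1

T is at the origin; TS is horizontal with |TS| = 34.2 and S on the −x side, so S = (-34.2, 0.00). Tangency of A1 to TS means the radius JS is perpendicular to TS, so J = S + (0, -10.3) = (-34.2, -10.3). On A1, S sits at bearing 90° from J; a 149° counterclockwise sweep puts V at bearing 239°, so V = J + 10.3·(cos 239°, sin 239°) = (-39.5, -19.1). Since A1 is tangent to VG there, JV ⟂ VG, so VG runs along (−sin 239°, cos 239°); with |VG| = 29.2, G = (-14.5, -34.2). Then |TG| = |G − T| = 37.1.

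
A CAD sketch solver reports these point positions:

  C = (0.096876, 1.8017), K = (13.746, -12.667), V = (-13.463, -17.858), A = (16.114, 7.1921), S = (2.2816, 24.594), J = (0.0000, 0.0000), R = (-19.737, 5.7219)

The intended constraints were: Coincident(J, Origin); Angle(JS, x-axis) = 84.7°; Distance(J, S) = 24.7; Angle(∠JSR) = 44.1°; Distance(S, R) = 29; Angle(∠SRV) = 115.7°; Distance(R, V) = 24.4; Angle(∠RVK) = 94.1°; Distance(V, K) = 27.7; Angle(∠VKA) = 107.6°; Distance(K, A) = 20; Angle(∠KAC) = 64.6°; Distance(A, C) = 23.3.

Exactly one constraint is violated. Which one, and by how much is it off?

Distance(A, C) = 23.3 — off by 6.40.

J = (0.00, 0.00) ✓; JS at 84.70° ✓; |JS| = 24.70 ✓; ∠JSR = 44.10° ✓; |SR| = 29.00 ✓; ∠SRV = 115.7° ✓; |RV| = 24.40 ✓; ∠RVK = 94.10° ✓; |VK| = 27.70 ✓; ∠VKA = 107.6° ✓; |KA| = 20.00 ✓; ∠KAC = 64.60° ✓; |AC| = 16.90 ✗.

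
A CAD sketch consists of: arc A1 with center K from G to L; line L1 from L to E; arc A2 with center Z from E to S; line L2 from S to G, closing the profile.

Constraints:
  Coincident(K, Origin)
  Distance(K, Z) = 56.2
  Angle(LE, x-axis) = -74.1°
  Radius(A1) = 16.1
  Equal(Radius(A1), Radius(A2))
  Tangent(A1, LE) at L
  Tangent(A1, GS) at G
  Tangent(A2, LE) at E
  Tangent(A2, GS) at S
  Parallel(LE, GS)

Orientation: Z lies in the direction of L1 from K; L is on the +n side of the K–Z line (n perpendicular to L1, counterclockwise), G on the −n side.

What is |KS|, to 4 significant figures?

58.46

The slot axis is L1's direction at -74.1°, so u = (cos -74.1°, sin -74.1°) = (0.2740, -0.9617) and n = (−sin -74.1°, cos -74.1°) = (0.9617, 0.2740). K is at the origin and Z lies 56.2 along u from K, so Z = 56.2·u = (15.40, -54.05). Tangency of A1 to both parallel lines with radius 16.1 puts L and G at K ± 16.1·n: L = (15.48, 4.411), G = (-15.48, -4.411). Equal radii place E and S the same way about Z: E = Z + 16.1·n = (30.88, -49.64), S = Z − 16.1·n = (-0.08753, -58.46). Then |KS| = |S − K| = 58.46.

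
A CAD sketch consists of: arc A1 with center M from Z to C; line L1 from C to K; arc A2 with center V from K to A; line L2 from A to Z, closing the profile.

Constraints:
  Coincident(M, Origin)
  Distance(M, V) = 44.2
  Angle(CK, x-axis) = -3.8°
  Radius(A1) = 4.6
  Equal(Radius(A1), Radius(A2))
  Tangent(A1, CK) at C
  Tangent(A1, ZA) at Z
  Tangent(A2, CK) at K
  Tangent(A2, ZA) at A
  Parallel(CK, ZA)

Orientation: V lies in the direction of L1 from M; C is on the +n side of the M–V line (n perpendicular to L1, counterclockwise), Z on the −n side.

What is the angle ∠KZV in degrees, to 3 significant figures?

5.82°

Tangency of A1 to both parallel lines with radius 4.6 puts C and Z at M ± 4.6·n: C = (0.305, 4.59), Z = (-0.305, -4.59). Equal radii place K and A the same way about V: K = V + 4.6·n = (44.4, 1.66), A = V − 4.6·n = (43.8, -7.52). Then cos ∠KZV = ZK·ZV / (|ZK||ZV|), giving 5.82°.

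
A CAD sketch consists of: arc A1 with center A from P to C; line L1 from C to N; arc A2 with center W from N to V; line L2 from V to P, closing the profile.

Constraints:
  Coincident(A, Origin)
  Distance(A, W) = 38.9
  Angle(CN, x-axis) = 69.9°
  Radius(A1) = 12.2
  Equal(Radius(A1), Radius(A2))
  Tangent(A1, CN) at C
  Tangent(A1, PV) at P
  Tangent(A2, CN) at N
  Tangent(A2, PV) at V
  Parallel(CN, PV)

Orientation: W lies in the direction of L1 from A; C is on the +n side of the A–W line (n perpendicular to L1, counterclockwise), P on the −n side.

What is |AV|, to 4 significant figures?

40.77

Tangency of A1 to both parallel lines with radius 12.2 puts C and P at A ± 12.2·n: C = (-11.46, 4.193), P = (11.46, -4.193). Equal radii place N and V the same way about W: N = W + 12.2·n = (1.911, 40.72), V = W − 12.2·n = (24.83, 32.34). Then |AV| = |V − A| = 40.77.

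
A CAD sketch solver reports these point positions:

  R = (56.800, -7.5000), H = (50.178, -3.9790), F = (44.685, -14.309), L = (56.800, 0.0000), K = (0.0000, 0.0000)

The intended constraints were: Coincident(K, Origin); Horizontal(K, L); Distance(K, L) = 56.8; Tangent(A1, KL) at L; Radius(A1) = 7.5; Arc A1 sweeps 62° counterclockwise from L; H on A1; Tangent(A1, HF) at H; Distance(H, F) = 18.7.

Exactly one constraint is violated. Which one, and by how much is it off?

Distance(H, F) = 18.7 — off by 7.00.

K = (0.00, 0.00) ✓; K.y = 0.00, L.y = 0.00 ✓; |KL| = 56.80 ✓; ∠(RL, LK) = 90.00° ✓; |RL| = 7.500 ✓; bearing(R→H) − bearing(R→L) = 62.00° ✓; |RH| = 7.500 ✓; ∠(RH, HF) = 90.00° ✓; |HF| = 11.70 ✗.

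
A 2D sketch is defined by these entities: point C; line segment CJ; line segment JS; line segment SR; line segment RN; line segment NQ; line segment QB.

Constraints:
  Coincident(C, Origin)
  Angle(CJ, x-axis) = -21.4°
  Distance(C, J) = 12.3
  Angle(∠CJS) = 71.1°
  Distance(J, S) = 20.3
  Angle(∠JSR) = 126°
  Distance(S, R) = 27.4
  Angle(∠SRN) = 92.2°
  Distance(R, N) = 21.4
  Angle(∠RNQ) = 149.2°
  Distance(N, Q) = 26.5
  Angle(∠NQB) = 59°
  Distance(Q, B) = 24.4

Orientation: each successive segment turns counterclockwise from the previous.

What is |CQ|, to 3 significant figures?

29.2

C is at the origin; CJ runs at -21.4° with length 12.3, so J = (11.5, -4.49). ∠CJS = 71.1° gives JS at 87.5° from the x-axis; with |JS| = 20.3, S = (12.3, 15.8). ∠JSR = 126.0° gives SR at 142° from the x-axis; with |SR| = 27.4, R = (-9.11, 32.8). ∠SRN = 92.2° gives RN at -131° from the x-axis; with |RN| = 21.4, N = (-23.1, 16.6). ∠RNQ = 149.2° gives NQ at -99.9° from the x-axis; with |NQ| = 26.5, Q = (-27.6, -9.48). Then |CQ| = |Q − C| = 29.2.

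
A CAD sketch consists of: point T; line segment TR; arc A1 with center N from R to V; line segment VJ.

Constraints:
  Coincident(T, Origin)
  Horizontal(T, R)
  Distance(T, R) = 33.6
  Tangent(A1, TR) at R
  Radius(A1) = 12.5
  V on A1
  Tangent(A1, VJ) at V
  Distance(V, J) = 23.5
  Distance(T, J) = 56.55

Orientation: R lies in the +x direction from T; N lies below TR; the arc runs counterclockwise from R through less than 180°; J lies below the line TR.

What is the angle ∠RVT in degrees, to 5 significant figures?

70.845°

T is at the origin; TR is horizontal with |TR| = 33.6 and R on the +x side, so R = (33.600, 0.0000). Tangency of A1 to TR means the radius NR is perpendicular to TR, so N = R + (0, -12.5) = (33.600, -12.500). Since NV ⟂ VJ (tangency), |NJ| = √(12.5² + 23.5²) = 26.618 regardless of where V sits on A1. So J lies on both circle(T, 56.55) and circle(N, 26.618); the below-TR intersection is J = (42.141, -37.710). V is the foot of the tangent from J: V = (25.031, -21.601).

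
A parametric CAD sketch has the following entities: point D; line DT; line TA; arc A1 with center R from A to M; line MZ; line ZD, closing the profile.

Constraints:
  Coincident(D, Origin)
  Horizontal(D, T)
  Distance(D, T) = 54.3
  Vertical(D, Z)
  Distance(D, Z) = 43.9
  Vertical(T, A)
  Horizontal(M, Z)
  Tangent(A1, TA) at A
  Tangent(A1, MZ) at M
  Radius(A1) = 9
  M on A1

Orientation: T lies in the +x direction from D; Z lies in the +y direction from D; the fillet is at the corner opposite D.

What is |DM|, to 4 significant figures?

63.08

D is at the origin; D and T share the same y with |DT| = 54.3 and T on the +x side, so T = (54.30, 0.000). DZ is vertical with |DZ| = 43.9 and Z on the +y side, so Z = (0.000, 43.90). The virtual corner opposite D is at (54.30, 43.90). A1 meets TA tangentially, so RA is at right angles to TA and tangency of A1 to MZ means the radius RM is perpendicular to MZ, with radius 9.0, so the center R sits 9.0 in from both sides at R = (45.30, 34.90). That places the tangent points at A = (54.30, 34.90) on TA and M = (45.30, 43.90) on MZ. Then |DM| = |M − D| = 63.08.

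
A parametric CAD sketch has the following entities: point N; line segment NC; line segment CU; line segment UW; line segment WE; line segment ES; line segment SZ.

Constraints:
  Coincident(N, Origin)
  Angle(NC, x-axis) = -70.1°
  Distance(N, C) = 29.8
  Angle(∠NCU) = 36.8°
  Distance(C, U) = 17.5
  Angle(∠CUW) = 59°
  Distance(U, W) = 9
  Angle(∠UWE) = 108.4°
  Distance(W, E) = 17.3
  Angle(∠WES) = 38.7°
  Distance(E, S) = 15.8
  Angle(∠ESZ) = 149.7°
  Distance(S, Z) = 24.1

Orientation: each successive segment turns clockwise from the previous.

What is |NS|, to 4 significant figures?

24.95

N is at the origin; NC runs at -70.1° with length 29.8, so C = (10.14, -28.02). ∠NCU = 36.8° gives CU at 146.7° from the x-axis; with |CU| = 17.5, U = (-4.483, -18.41). ∠CUW = 59.0° gives UW at 25.70° from the x-axis; with |UW| = 9.0, W = (3.626, -14.51). ∠UWE = 108.4° gives WE at -45.90° from the x-axis; with |WE| = 17.3, E = (15.67, -26.93). ∠WES = 38.7° gives ES at 172.8° from the x-axis; with |ES| = 15.8, S = (-0.009746, -24.95). Then |NS| = |S − N| = 24.95.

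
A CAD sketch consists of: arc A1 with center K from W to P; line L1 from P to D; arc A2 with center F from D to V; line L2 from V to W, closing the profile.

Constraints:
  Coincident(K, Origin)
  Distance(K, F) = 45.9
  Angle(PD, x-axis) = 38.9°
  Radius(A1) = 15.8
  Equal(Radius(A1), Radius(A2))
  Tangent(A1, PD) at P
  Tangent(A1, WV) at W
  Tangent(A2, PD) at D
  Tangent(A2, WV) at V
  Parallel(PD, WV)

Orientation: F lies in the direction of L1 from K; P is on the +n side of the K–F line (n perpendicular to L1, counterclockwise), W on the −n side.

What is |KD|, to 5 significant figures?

48.543

Tangency of A1 to both parallel lines with radius 15.8 puts P and W at K ± 15.8·n: P = (-9.9218, 12.296), W = (9.9218, -12.296). Equal radii place D and V the same way about F: D = F + 15.8·n = (25.800, 41.120), V = F − 15.8·n = (45.643, 16.527). Then |KD| = |D − K| = 48.543.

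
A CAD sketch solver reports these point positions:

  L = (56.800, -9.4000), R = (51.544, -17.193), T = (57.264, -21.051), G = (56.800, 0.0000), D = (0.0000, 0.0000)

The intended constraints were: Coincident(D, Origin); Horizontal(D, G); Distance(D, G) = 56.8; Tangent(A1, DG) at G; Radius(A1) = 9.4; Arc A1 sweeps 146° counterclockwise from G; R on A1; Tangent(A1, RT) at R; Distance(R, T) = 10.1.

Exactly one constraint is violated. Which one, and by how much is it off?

Distance(R, T) = 10.1 — off by 3.20.

D = (0.00, 0.00) ✓; D.y = 0.00, G.y = 0.00 ✓; |DG| = 56.80 ✓; ∠(LG, GD) = 90.00° ✓; |LG| = 9.400 ✓; bearing(L→R) − bearing(L→G) = 146.0° ✓; |LR| = 9.400 ✓; ∠(LR, RT) = 90.00° ✓; |RT| = 6.899 ✗.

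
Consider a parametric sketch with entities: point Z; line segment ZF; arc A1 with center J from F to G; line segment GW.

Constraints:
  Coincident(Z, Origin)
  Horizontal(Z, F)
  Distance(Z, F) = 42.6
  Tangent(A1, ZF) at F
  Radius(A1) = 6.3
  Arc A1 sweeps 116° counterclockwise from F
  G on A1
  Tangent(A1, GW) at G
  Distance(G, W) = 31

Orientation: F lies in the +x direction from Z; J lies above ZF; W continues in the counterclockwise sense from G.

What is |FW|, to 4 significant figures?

37.77

On A1, F sits at bearing -90° from J; a 116° counterclockwise sweep puts G at bearing 26°, so G = J + 6.3·(cos 26°, sin 26°) = (48.26, 9.062). A1 meets GW tangentially, so JG is at right angles to GW, so GW runs along (−sin 26°, cos 26°); with |GW| = 31.0, W = (34.67, 36.92). Then |FW| = |W − F| = 37.77.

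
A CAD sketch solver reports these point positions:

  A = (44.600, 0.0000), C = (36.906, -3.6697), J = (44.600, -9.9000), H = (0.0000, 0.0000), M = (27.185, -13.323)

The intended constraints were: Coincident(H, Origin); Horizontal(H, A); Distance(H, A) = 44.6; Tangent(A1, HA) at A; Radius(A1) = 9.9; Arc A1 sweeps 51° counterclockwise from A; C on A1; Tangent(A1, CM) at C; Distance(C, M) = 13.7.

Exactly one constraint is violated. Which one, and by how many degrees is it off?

Tangent(A1, CM) at C — off by 6.20°.

H = (0.00, 0.00) ✓; H.y = 0.00, A.y = 0.00 ✓; |HA| = 44.60 ✓; ∠(JA, AH) = 90.00° ✓; |JA| = 9.900 ✓; bearing(J→C) − bearing(J→A) = 51.00° ✓; |JC| = 9.900 ✓; ∠(JC, CM) = 96.20° ✗; |CM| = 13.70 ✓.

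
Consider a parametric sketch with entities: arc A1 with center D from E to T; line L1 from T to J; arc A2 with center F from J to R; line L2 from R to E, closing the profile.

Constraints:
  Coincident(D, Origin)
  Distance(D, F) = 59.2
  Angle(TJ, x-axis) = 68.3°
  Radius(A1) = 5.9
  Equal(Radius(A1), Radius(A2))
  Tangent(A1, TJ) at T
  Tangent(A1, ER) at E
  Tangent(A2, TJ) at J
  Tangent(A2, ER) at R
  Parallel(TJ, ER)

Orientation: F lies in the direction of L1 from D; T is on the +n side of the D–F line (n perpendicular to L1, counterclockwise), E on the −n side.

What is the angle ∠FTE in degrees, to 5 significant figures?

84.309°

The slot axis is L1's direction at 68.3°, so u = (cos 68.3°, sin 68.3°) = (0.36975, 0.92913) and n = (−sin 68.3°, cos 68.3°) = (-0.92913, 0.36975). D is at the origin and F lies 59.2 along u from D, so F = 59.2·u = (21.889, 55.005). Tangency of A1 to both parallel lines with radius 5.9 puts T and E at D ± 5.9·n: T = (-5.4819, 2.1815), E = (5.4819, -2.1815). Then cos ∠FTE = TF·TE / (|TF||TE|), giving 84.309°.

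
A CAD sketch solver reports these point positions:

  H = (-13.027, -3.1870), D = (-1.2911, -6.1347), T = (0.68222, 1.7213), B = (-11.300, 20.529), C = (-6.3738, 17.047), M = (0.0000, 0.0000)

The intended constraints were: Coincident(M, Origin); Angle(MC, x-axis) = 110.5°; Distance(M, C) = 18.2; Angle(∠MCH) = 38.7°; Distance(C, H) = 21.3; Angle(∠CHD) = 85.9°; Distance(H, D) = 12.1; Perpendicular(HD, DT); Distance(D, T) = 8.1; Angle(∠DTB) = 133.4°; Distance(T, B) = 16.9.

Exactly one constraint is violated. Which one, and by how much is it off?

Distance(T, B) = 16.9 — off by 5.40.

M = (0.00, 0.00) ✓; MC at 110.5° ✓; |MC| = 18.20 ✓; ∠MCH = 38.70° ✓; |CH| = 21.30 ✓; ∠CHD = 85.90° ✓; |HD| = 12.10 ✓; ∠(HD, DT) = 90.00° ✓; |DT| = 8.100 ✓; ∠DTB = 133.4° ✓; |TB| = 22.30 ✗.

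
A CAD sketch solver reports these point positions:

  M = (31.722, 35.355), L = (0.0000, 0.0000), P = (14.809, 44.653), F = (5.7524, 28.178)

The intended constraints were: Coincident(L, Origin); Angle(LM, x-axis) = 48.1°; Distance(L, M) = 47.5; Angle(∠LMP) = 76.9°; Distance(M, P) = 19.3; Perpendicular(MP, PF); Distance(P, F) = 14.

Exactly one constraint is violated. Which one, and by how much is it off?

Distance(P, F) = 14 — off by 4.80.

L = (0.00, 0.00) ✓; LM at 48.10° ✓; |LM| = 47.50 ✓; ∠LMP = 76.90° ✓; |MP| = 19.30 ✓; ∠(MP, PF) = 90.00° ✓; |PF| = 18.80 ✗.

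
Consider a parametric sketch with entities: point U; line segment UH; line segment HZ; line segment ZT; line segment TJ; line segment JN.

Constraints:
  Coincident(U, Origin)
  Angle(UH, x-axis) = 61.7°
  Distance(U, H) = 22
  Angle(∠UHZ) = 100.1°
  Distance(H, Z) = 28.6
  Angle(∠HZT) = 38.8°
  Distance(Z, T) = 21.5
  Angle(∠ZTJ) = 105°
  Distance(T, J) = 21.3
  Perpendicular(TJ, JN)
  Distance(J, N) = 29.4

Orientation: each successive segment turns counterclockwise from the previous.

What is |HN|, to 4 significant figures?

25.80

∠ZTJ = 105.0° gives TJ at -2.200° from the x-axis; with |TJ| = 21.3, J = (14.06, 15.35). TJ ⟂ JN, so JN runs at 87.80°; with |JN| = 29.4, N = (15.19, 44.73). Then |HN| = |N − H| = 25.80.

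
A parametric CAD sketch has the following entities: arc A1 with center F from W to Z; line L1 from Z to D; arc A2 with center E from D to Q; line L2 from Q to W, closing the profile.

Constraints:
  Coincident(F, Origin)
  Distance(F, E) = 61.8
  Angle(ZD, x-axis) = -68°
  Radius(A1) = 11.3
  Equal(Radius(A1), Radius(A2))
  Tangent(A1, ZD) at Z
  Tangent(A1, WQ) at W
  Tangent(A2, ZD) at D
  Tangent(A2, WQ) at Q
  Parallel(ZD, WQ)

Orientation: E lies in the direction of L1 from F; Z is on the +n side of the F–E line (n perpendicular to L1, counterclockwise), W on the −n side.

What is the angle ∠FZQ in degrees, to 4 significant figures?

69.91°

Tangency of A1 to both parallel lines with radius 11.3 puts Z and W at F ± 11.3·n: Z = (10.48, 4.233), W = (-10.48, -4.233). Equal radii place D and Q the same way about E: D = E + 11.3·n = (33.63, -53.07), Q = E − 11.3·n = (12.67, -61.53). Then cos ∠FZQ = ZF·ZQ / (|ZF||ZQ|), giving 69.91°.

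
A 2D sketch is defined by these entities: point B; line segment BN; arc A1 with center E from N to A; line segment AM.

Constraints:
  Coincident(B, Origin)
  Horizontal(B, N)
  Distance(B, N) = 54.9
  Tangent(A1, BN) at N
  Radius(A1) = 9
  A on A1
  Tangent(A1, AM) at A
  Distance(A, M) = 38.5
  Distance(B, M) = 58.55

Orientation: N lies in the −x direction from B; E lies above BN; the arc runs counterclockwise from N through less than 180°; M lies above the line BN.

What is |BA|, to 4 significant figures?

46.65

Checks: ∠(EN, NB) = 90.00° ✓; |EN| = 9.000 ✓; |EA| = 9.000 ✓; ∠(EA, AM) = 90.00° ✓; |AM| = 38.50 ✓; |BM| = 58.55 ✓.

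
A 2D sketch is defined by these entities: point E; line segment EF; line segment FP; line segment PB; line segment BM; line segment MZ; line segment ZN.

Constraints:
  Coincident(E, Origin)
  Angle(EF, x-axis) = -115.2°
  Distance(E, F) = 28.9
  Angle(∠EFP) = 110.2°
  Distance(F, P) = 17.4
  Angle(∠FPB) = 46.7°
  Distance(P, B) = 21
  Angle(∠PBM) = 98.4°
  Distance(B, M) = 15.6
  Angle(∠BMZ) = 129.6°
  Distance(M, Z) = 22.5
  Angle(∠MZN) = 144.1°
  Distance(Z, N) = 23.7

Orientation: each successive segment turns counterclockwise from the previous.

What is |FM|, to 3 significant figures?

11.7

∠FPB = 46.7° gives PB at 87.9° from the x-axis; with |PB| = 21.0, B = (0.682, -17.6). ∠PBM = 98.4° gives BM at 170° from the x-axis; with |BM| = 15.6, M = (-14.7, -14.7). Then |FM| = |M − F| = 11.7.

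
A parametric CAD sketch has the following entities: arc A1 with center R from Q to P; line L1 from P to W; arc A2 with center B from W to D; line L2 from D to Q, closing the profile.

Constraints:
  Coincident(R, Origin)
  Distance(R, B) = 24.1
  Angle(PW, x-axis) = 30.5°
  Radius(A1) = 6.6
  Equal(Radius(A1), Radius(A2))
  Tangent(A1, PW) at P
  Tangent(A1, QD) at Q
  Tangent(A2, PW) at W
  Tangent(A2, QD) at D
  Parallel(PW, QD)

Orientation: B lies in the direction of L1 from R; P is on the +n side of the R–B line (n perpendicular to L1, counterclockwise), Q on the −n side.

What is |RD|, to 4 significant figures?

24.99

The slot axis is L1's direction at 30.5°, so u = (cos 30.5°, sin 30.5°) = (0.8616, 0.5075) and n = (−sin 30.5°, cos 30.5°) = (-0.5075, 0.8616). R is at the origin and B lies 24.1 along u from R, so B = 24.1·u = (20.77, 12.23). Tangency of A1 to both parallel lines with radius 6.6 puts P and Q at R ± 6.6·n: P = (-3.350, 5.687), Q = (3.350, -5.687). Equal radii place W and D the same way about B: W = B + 6.6·n = (17.42, 17.92), D = B − 6.6·n = (24.12, 6.545). Then |RD| = |D − R| = 24.99.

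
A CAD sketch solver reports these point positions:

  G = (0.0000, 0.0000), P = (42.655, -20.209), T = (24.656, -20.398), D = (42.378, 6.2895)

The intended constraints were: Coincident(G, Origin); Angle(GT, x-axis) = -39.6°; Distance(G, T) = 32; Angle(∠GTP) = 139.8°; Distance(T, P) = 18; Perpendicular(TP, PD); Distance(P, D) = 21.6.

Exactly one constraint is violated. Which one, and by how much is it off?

Distance(P, D) = 21.6 — off by 4.90.

G = (0.00, 0.00) ✓; GT at -39.60° ✓; |GT| = 32.00 ✓; ∠GTP = 139.8° ✓; |TP| = 18.00 ✓; ∠(TP, PD) = 90.00° ✓; |PD| = 26.50 ✗.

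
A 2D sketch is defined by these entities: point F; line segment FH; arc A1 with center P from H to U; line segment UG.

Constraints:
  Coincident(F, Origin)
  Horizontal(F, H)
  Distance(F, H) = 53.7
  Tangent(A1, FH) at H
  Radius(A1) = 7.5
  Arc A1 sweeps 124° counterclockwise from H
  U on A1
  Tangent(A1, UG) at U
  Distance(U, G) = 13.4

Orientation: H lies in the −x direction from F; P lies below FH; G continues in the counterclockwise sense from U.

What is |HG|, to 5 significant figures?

22.839

On A1, H sits at bearing 90° from P; a 124° counterclockwise sweep puts U at bearing 214°, so U = P + 7.5·(cos 214°, sin 214°) = (-59.918, -11.694). Tangency of A1 to UG means the radius PU is perpendicular to UG, so UG runs along (−sin 214°, cos 214°); with |UG| = 13.4, G = (-52.425, -22.803). Then |HG| = |G − H| = 22.839.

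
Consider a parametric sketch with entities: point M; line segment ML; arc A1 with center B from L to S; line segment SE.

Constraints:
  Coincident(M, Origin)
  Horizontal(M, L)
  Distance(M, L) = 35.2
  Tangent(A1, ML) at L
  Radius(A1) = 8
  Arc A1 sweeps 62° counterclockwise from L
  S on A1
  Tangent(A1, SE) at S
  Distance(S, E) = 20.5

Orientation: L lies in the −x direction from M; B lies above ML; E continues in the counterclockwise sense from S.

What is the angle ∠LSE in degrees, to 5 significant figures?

149.00°

M is at the origin; M and L share the same y with |ML| = 35.2 and L on the −x side, so L = (-35.200, 0.0000). Tangency of A1 to ML means the radius BL is perpendicular to ML, so B = L + (0, 8) = (-35.200, 8.0000). On A1, L sits at bearing -90° from B; a 62° counterclockwise sweep puts S at bearing -28°, so S = B + 8.0·(cos -28°, sin -28°) = (-28.136, 4.2442). A1 meets SE tangentially, so BS is at right angles to SE, so SE runs along (−sin -28°, cos -28°); with |SE| = 20.5, E = (-18.512, 22.345). Then cos ∠LSE = SL·SE / (|SL||SE|), giving 149.00°.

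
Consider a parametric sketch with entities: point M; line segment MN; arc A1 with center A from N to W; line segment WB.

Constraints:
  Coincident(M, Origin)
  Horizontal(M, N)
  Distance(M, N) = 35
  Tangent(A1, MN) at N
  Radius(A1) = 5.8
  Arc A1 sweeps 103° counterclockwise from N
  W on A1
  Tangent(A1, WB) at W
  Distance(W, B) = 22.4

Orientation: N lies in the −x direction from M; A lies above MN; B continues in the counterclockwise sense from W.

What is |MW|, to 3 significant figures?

30.2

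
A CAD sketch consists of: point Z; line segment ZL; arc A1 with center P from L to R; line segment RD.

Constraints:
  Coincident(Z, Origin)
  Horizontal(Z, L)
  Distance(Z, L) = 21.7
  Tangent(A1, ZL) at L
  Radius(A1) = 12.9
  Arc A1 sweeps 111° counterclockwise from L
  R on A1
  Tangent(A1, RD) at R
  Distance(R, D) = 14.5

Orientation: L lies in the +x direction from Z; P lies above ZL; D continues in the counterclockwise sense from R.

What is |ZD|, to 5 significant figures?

42.186

Z is at the origin; Z and L share the same y with |ZL| = 21.7 and L on the +x side, so L = (21.700, 0.0000). Since A1 is tangent to ZL there, PL ⟂ ZL, so P = L + (0, 12.9) = (21.700, 12.900). On A1, L sits at bearing -90° from P; a 111° counterclockwise sweep puts R at bearing 21°, so R = P + 12.9·(cos 21°, sin 21°) = (33.743, 17.523). Since A1 is tangent to RD there, PR ⟂ RD, so RD runs along (−sin 21°, cos 21°); with |RD| = 14.5, D = (28.547, 31.060). Then |ZD| = |D − Z| = 42.186.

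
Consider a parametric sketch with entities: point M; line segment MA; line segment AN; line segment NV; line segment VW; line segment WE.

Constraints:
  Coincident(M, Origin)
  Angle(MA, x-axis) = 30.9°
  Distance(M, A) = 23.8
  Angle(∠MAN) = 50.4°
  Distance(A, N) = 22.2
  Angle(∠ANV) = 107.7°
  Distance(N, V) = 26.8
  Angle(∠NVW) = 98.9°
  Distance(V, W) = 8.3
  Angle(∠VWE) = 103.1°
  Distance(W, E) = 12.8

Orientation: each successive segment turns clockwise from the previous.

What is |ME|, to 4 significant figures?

1.141

∠NVW = 98.9° gives VW at 107.9° from the x-axis; with |VW| = 8.3, W = (-11.96, -6.016). ∠VWE = 103.1° gives WE at 31.00° from the x-axis; with |WE| = 12.8, E = (-0.9854, 0.5760). Then |ME| = |E − M| = 1.141.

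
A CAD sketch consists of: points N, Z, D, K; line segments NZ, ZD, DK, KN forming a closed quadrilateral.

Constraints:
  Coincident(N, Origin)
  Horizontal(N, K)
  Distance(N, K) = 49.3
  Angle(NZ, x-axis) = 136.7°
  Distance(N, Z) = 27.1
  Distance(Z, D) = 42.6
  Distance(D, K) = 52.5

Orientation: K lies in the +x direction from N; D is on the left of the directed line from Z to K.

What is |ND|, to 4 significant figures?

44.20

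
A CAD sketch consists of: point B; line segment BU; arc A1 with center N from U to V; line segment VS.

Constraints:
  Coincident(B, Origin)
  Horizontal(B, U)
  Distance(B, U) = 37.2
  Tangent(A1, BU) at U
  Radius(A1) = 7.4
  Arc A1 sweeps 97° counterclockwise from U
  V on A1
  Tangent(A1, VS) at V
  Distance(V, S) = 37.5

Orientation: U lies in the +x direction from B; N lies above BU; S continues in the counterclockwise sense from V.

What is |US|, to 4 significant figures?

45.61

B is at the origin; BU is horizontal with |BU| = 37.2 and U on the +x side, so U = (37.20, 0.000). Tangency of A1 to BU means the radius NU is perpendicular to BU, so N = U + (0, 7.4) = (37.20, 7.400). On A1, U sits at bearing -90° from N; a 97° counterclockwise sweep puts V at bearing 7°, so V = N + 7.4·(cos 7°, sin 7°) = (44.54, 8.302). A1 meets VS tangentially, so NV is at right angles to VS, so VS runs along (−sin 7°, cos 7°); with |VS| = 37.5, S = (39.97, 45.52). Then |US| = |S − U| = 45.61.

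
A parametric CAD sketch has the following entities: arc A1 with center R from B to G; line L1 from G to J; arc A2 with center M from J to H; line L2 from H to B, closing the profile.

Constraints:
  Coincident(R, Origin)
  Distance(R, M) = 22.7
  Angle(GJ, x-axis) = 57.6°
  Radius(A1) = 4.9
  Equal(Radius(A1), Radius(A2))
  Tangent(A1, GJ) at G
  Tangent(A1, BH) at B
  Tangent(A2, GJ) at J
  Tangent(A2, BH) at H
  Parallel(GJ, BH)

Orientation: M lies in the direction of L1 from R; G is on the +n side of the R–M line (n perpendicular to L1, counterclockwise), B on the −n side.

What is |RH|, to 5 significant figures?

23.223

The slot axis is L1's direction at 57.6°, so u = (cos 57.6°, sin 57.6°) = (0.53583, 0.84433) and n = (−sin 57.6°, cos 57.6°) = (-0.84433, 0.53583). R is at the origin and M lies 22.7 along u from R, so M = 22.7·u = (12.163, 19.166). Tangency of A1 to both parallel lines with radius 4.9 puts G and B at R ± 4.9·n: G = (-4.1372, 2.6256), B = (4.1372, -2.6256). Equal radii place J and H the same way about M: J = M + 4.9·n = (8.0261, 21.792), H = M − 4.9·n = (16.300, 16.541). Then |RH| = |H − R| = 23.223.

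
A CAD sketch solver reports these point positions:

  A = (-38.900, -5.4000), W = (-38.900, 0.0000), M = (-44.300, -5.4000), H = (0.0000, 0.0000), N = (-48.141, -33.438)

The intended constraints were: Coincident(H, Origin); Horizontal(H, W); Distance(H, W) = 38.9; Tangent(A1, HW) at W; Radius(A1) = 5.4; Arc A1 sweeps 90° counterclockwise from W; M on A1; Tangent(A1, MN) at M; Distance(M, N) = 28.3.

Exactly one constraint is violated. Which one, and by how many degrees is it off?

Tangent(A1, MN) at M — off by 7.80°.

H = (0.00, 0.00) ✓; H.y = 0.00, W.y = 0.00 ✓; |HW| = 38.90 ✓; ∠(AW, WH) = 90.00° ✓; |AW| = 5.400 ✓; bearing(A→M) − bearing(A→W) = 90.00° ✓; |AM| = 5.400 ✓; ∠(AM, MN) = 97.80° ✗; |MN| = 28.30 ✓.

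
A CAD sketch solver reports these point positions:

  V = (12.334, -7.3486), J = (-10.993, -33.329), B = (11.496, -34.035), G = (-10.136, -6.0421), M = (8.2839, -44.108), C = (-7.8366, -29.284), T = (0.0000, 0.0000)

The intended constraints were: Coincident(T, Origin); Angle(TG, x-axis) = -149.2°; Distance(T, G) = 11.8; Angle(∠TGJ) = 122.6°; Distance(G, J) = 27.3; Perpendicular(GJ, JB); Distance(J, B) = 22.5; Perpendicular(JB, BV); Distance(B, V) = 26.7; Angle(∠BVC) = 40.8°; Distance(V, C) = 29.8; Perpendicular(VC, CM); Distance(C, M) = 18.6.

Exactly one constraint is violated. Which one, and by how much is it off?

Distance(C, M) = 18.6 — off by 3.30.

T = (0.00, 0.00) ✓; TG at -149.2° ✓; |TG| = 11.80 ✓; ∠TGJ = 122.6° ✓; |GJ| = 27.30 ✓; ∠(GJ, JB) = 90.00° ✓; |JB| = 22.50 ✓; ∠(JB, BV) = 90.00° ✓; |BV| = 26.70 ✓; ∠BVC = 40.80° ✓; |VC| = 29.80 ✓; ∠(VC, CM) = 90.00° ✓; |CM| = 21.90 ✗.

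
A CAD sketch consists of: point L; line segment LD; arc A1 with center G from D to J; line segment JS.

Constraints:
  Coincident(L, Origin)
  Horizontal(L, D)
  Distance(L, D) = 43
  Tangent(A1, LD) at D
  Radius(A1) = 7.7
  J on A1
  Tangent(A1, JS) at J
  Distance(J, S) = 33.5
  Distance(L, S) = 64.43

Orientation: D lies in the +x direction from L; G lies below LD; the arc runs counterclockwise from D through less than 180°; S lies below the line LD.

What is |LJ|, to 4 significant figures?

37.52

L is at the origin; LD is horizontal with |LD| = 43.0 and D on the +x side, so D = (43.00, 0.000). Since A1 is tangent to LD there, GD ⟂ LD, so G = D + (0, -7.7) = (43.00, -7.700). Since GJ ⟂ JS (tangency), |GS| = √(7.7² + 33.5²) = 34.37 regardless of where J sits on A1. So S lies on both circle(L, 64.43) and circle(G, 34.37); the below-LD intersection is S = (49.29, -41.49). J is the foot of the tangent from S: J = (35.94, -10.77).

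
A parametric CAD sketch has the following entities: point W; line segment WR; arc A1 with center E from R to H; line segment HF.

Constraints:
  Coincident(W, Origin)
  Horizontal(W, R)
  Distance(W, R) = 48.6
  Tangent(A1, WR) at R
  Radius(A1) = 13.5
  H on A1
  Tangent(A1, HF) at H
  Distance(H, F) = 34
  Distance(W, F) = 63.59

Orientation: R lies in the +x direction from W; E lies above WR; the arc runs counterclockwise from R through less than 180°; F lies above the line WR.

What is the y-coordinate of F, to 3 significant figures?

49.1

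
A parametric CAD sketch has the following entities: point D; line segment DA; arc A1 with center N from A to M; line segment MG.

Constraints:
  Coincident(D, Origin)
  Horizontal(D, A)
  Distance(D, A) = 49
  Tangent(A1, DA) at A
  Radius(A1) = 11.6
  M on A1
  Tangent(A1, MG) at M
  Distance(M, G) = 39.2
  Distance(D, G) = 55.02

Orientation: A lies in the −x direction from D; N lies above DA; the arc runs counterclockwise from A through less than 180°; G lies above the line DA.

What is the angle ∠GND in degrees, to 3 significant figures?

73.4°

D is at the origin; DA is horizontal with |DA| = 49.0 and A on the −x side, so A = (-49.0, 0.00). Tangency of A1 to DA means the radius NA is perpendicular to DA, so N = A + (0, 11.6) = (-49.0, 11.6). Since NM ⟂ MG (tangency), |NG| = √(11.6² + 39.2²) = 40.9 regardless of where M sits on A1. So G lies on both circle(D, 55.02) and circle(N, 40.9); the above-DA intersection is G = (-28.6, 47.0). M is the foot of the tangent from G: M = (-37.7, 8.90).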